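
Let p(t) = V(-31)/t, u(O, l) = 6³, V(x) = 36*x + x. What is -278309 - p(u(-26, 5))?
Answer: -60113597/216 ≈ -2.7830e+5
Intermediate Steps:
V(x) = 37*x
u(O, l) = 216
p(t) = -1147/t (p(t) = (37*(-31))/t = -1147/t)
-278309 - p(u(-26, 5)) = -278309 - (-1147)/216 = -278309 - 1*(-1147/216) = -278309 + 1147/216 = -60113597/216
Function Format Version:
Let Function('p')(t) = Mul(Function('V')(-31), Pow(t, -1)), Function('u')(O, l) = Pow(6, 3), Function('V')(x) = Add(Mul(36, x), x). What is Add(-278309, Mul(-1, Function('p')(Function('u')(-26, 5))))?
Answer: Rational(-60113597, 216) ≈ -2.7830e+5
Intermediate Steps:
Function('V')(x) = Mul(37, x)
Function('u')(O, l) = 216
Function('p')(t) = Mul(-1147, Pow(t, -1)) (Function('p')(t) = Mul(Mul(37, -31), Pow(t, -1)) = Mul(-1147, Pow(t, -1)))
Add(-278309, Mul(-1, Function('p')(Function('u')(-26, 5)))) = Add(-278309, Mul(-1, Mul(-1147, Pow(216, -1)))) = Add(-278309, Mul(-1, Mul(-1147, Rational(1, 216)))) = Add(-278309, Mul(-1, Rational(-1147, 216))) = Add(-278309, Rational(1147, 216)) = Rational(-60113597, 216)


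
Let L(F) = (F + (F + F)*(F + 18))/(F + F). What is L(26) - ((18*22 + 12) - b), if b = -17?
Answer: -761/2 ≈ -380.50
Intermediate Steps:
L(F) = (F + 2*F*(18 + F))/(2*F) (L(F) = (F + (2*F)*(18 + F))/((2*F)) = (F + 2*F*(18 + F))*(1/(2*F)) = (F + 2*F*(18 + F))/(2*F))
L(26) - ((18*22 + 12) - b) = (37/2 + 26) - ((18*22 + 12) - 1*(-17)) = 89/2 - ((396 + 12) + 17) = 89/2 - (408 + 17) = 89/2 - 1*425 = 89/2 - 425 = -761/2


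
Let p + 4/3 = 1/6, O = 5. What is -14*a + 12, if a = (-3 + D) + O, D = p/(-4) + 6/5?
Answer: -2213/60 ≈ -36.883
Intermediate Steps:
p = -7/6 (p = -4/3 + 1/6 = -4/3 + ⅙ = -7/6 ≈ -1.1667)
D = 179/120 (D = -7/6/(-4) + 6/5 = -7/6*(-¼) + 6*(⅕) = 7/24 + 6/5 = 179/120 ≈ 1.4917)
a = 419/120 (a = (-3 + 179/120) + 5 = -181/120 + 5 = 419/120 ≈ 3.4917)
-14*a + 12 = -14*419/120 + 12 = -2933/60 + 12 = -2213/60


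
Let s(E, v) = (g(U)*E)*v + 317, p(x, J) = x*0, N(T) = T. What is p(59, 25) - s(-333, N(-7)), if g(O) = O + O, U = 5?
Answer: -23627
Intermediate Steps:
p(x, J) = 0
g(O) = 2*O
s(E, v) = 317 + 10*E*v (s(E, v) = ((2*5)*E)*v + 317 = (10*E)*v + 317 = 10*E*v + 317 = 317 + 10*E*v)
p(59, 25) - s(-333, N(-7)) = 0 - (317 + 10*(-333)*(-7)) = 0 - (317 + 23310) = 0 - 1*23627 = 0 - 23627 = -23627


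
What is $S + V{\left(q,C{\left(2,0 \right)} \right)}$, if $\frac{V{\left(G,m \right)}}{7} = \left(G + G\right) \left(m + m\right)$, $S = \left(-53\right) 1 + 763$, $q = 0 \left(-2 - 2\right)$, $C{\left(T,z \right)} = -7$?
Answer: $710$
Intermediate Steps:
$q = 0$ ($q = 0 \left(-4\right) = 0$)
$S = 710$ ($S = -53 + 763 = 710$)
$V{\left(G,m \right)} = 28 G m$ ($V{\left(G,m \right)} = 7 \left(G + G\right) \left(m + m\right) = 7 \cdot 2 G 2 m = 7 \cdot 4 G m = 28 G m$)
$S + V{\left(q,C{\left(2,0 \right)} \right)} = 710 + 28 \cdot 0 \left(-7\right) = 710 + 0 = 710$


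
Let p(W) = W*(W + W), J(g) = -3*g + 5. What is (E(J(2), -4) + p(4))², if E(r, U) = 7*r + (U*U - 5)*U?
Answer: 361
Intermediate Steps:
J(g) = 5 - 3*g
p(W) = 2*W² (p(W) = W*(2*W) = 2*W²)
E(r, U) = 7*r + U*(-5 + U²) (E(r, U) = 7*r + (U² - 5)*U = 7*r + (-5 + U²)*U = 7*r + U*(-5 + U²))
(E(J(2), -4) + p(4))² = (((-4)³ - 5*(-4) + 7*(5 - 3*2)) + 2*4²)² = ((-64 + 20 + 7*(5 - 6)) + 2*16)² = ((-64 + 20 + 7*(-1)) + 32)² = ((-64 + 20 - 7) + 32)² = (-51 + 32)² = (-19)² = 361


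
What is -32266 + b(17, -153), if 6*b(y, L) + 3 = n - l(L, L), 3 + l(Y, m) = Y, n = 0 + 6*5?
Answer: -64471/2 ≈ -32236.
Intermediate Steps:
n = 30 (n = 0 + 30 = 30)
l(Y, m) = -3 + Y
b(y, L) = 5 - L/6 (b(y, L) = -½ + (30 - (-3 + L))/6 = -½ + (30 + (3 - L))/6 = -½ + (33 - L)/6 = -½ + (11/2 - L/6) = 5 - L/6)
-32266 + b(17, -153) = -32266 + (5 - ⅙*(-153)) = -32266 + (5 + 51/2) = -32266 + 61/2 = -64471/2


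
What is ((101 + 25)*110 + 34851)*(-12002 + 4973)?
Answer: -342389619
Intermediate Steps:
((101 + 25)*110 + 34851)*(-12002 + 4973) = (126*110 + 34851)*(-7029) = (13860 + 34851)*(-7029) = 48711*(-7029) = -342389619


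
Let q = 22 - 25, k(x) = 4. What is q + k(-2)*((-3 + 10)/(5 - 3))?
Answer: 11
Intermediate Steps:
q = -3
q + k(-2)*((-3 + 10)/(5 - 3)) = -3 + 4*((-3 + 10)/(5 - 3)) = -3 + 4*(7/2) = -3 + 14 = 11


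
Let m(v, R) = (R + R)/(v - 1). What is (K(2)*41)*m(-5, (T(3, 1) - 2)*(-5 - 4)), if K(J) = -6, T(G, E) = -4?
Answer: 4428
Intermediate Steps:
m(v, R) = 2*R/(-1 + v) (m(v, R) = (2*R)/(-1 + v) = 2*R/(-1 + v))
(K(2)*41)*m(-5, (T(3, 1) - 2)*(-5 - 4)) = (-6*41)*(2*((-4 - 2)*(-5 - 4))/(-1 - 5)) = -492*(-6*(-9))/(-6) = -492*54*(-1)/6 = -246*(-18) = 4428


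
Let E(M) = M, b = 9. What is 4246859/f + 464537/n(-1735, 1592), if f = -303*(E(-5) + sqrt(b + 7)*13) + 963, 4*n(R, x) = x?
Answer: 1119468101/1321161 ≈ 847.34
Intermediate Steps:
n(R, x) = x/4
f = -13278 (f = -303*(-5 + sqrt(9 + 7)*13) + 963 = -303*(-5 + sqrt(16)*13) + 963 = -303*(-5 + 4*13) + 963 = -303*(-5 + 52) + 963 = -303*47 + 963 = -14241 + 963 = -13278)
4246859/f + 464537/n(-1735, 1592) = 4246859/(-13278) + 464537/(((1/4)*1592)) = 4246859*(-1/13278) + 464537/398 = -4246859/13278 + 464537*(1/398) = -4246859/13278 + 464537/398 = 1119468101/1321161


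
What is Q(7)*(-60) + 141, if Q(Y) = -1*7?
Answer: 561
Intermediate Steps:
Q(Y) = -7
Q(7)*(-60) + 141 = -7*(-60) + 141 = 420 + 141 = 561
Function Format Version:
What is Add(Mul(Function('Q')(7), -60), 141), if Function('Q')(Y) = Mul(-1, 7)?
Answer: 561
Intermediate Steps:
Function('Q')(Y) = -7
Add(Mul(Function('Q')(7), -60), 141) = Add(Mul(-7, -60), 141) = Add(420, 141) = 561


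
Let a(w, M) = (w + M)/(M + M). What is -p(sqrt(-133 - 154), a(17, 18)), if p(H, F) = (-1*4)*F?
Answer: 35/9 ≈ 3.8889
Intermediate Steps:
a(w, M) = (M + w)/(2*M) (a(w, M) = (M + w)/((2*M)) = (M + w)*(1/(2*M)) = (M + w)/(2*M))
p(H, F) = -4*F
-p(sqrt(-133 - 154), a(17, 18)) = -(-4)*(1/2)*(18 + 17)/18 = -(-4)*(1/2)*(1/18)*35 = -(-4)*35/36 = -1*(-35/9) = 35/9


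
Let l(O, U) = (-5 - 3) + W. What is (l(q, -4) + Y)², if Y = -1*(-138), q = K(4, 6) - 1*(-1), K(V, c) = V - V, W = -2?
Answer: 16384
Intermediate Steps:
K(V, c) = 0
q = 1 (q = 0 - 1*(-1) = 0 + 1 = 1)
l(O, U) = -10 (l(O, U) = (-5 - 3) - 2 = -8 - 2 = -10)
Y = 138
(l(q, -4) + Y)² = (-10 + 138)² = 128² = 16384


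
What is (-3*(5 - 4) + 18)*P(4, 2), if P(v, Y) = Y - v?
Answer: -30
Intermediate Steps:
(-3*(5 - 4) + 18)*P(4, 2) = (-3*(5 - 4) + 18)*(2 - 1*4) = (-3*1 + 18)*(2 - 4) = (-3 + 18)*(-2) = 15*(-2) = -30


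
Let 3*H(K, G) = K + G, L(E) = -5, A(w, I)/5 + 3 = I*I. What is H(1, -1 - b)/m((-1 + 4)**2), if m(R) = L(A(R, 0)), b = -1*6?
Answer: -2/5 ≈ -0.40000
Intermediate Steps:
b = -6
A(w, I) = -15 + 5*I**2 (A(w, I) = -15 + 5*(I*I) = -15 + 5*I**2)
m(R) = -5
H(K, G) = G/3 + K/3 (H(K, G) = (K + G)/3 = (G + K)/3 = G/3 + K/3)
H(1, -1 - b)/m((-1 + 4)**2) = ((-1 - 1*(-6))/3 + (1/3)*1)/(-5) = ((-1 + 6)/3 + 1/3)*(-1/5) = ((1/3)*5 + 1/3)*(-1/5) = (5/3 + 1/3)*(-1/5) = 2*(-1/5) = -2/5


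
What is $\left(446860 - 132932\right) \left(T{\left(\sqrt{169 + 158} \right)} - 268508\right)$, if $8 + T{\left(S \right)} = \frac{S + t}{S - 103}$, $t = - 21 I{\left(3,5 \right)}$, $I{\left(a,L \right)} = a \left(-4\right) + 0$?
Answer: $- \frac{433363131134380}{5141} - \frac{55722220 \sqrt{327}}{5141} \approx -8.4296 \cdot 10^{10}$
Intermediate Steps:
$I{\left(a,L \right)} = - 4 a$ ($I{\left(a,L \right)} = - 4 a + 0 = - 4 a$)
$t = 252$ ($t = - 21 \left(\left(-4\right) 3\right) = \left(-21\right) \left(-12\right) = 252$)
$T{\left(S \right)} = -8 + \frac{252 + S}{-103 + S}$ ($T{\left(S \right)} = -8 + \frac{S + 252}{S - 103} = -8 + \frac{252 + S}{-103 + S}$)
$\left(446860 - 132932\right) \left(T{\left(\sqrt{169 + 158} \right)} - 268508\right) = \left(446860 - 132932\right) \left(\frac{1076 - 7 \sqrt{169 + 158}}{-103 + \sqrt{169 + 158}} - 268508\right) = 313928 \left(\frac{1076 - 7 \sqrt{327}}{-103 + \sqrt{327}} - 268508\right) = 313928 \left(-268508 + \frac{1076 - 7 \sqrt{327}}{-103 + \sqrt{327}}\right) = -84292179424 + \frac{313928 \left(1076 - 7 \sqrt{327}\right)}{-103 + \sqrt{327}}$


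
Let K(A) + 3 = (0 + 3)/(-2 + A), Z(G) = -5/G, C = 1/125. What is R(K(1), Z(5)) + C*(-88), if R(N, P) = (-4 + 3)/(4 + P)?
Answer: -389/375 ≈ -1.0373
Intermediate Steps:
C = 1/125 ≈ 0.0080000
K(A) = -3 + 3/(-2 + A) (K(A) = -3 + (0 + 3)/(-2 + A) = -3 + 3/(-2 + A))
R(N, P) = -1/(4 + P)
R(K(1), Z(5)) + C*(-88) = -1/(4 - 5/5) + (1/125)*(-88) = -1/(4 - 5*1/5) - 88/125 = -1/(4 - 1) - 88/125 = -1/3 - 88/125 = -389/375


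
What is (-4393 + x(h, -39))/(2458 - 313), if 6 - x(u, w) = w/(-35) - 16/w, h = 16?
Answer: -544576/266175 ≈ -2.0459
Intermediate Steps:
x(u, w) = 6 + 16/w + w/35 (x(u, w) = 6 - (w/(-35) - 16/w) = 6 - (w*(-1/35) - 16/w) = 6 - (-w/35 - 16/w) = 6 - (-16/w - w/35) = 6 + (16/w + w/35) = 6 + 16/w + w/35)
(-4393 + x(h, -39))/(2458 - 313) = (-4393 + (6 + 16/(-39) + (1/35)*(-39)))/(2458 - 313) = (-4393 + (6 + 16*(-1/39) - 39/35))/2145 = (-4393 + (6 - 16/39 - 39/35))*(1/2145) = (-4393 + 6109/1365)*(1/2145) = -5990336/1365*1/2145 = -544576/266175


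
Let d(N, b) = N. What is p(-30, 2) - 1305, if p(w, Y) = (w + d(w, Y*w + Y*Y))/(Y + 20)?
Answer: -14385/11 ≈ -1307.7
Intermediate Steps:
p(w, Y) = 2*w/(20 + Y) (p(w, Y) = (w + w)/(Y + 20) = (2*w)/(20 + Y) = 2*w/(20 + Y))
p(-30, 2) - 1305 = 2*(-30)/(20 + 2) - 1305 = 2*(-30)/22 - 1305 = 2*(-30)*(1/22) - 1305 = -30/11 - 1305 = -14385/11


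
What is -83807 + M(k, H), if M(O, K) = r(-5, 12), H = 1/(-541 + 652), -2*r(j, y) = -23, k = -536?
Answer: -167591/2 ≈ -83796.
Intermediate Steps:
r(j, y) = 23/2 (r(j, y) = -½*(-23) = 23/2)
H = 1/111 ≈ 0.0090090
M(O, K) = 23/2
-83807 + M(k, H) = -83807 + 23/2 = -167591/2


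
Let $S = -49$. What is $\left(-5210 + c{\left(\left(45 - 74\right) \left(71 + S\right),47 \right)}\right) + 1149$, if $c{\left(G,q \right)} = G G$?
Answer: $402983$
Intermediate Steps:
$c{\left(G,q \right)} = G^{2}$
$\left(-5210 + c{\left(\left(45 - 74\right) \left(71 + S\right),47 \right)}\right) + 1149 = \left(-5210 + \left(\left(45 - 74\right) \left(71 - 49\right)\right)^{2}\right) + 1149 = \left(-5210 + \left(\left(-29\right) 22\right)^{2}\right) + 1149 = \left(-5210 + \left(-638\right)^{2}\right) + 1149 = \left(-5210 + 407044\right) + 1149 = 401834 + 1149 = 402983$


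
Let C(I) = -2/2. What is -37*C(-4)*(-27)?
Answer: -999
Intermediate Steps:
C(I) = -1 (C(I) = -2*½ = -1)
-37*C(-4)*(-27) = -37*(-1)*(-27) = 37*(-27) = -999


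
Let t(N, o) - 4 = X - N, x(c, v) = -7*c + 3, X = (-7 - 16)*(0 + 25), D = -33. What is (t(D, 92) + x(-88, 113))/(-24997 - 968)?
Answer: -9/2885 ≈ -0.0031196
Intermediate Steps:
X = -575 (X = -23*25 = -575)
x(c, v) = 3 - 7*c
t(N, o) = -571 - N (t(N, o) = 4 + (-575 - N) = -571 - N)
(t(D, 92) + x(-88, 113))/(-24997 - 968) = ((-571 - 1*(-33)) + (3 - 7*(-88)))/(-24997 - 968) = ((-571 + 33) + (3 + 616))/(-25965) = (-538 + 619)*(-1/25965) = 81*(-1/25965) = -9/2885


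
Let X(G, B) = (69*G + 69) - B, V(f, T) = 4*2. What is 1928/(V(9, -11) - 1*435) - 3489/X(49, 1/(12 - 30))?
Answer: -146547182/26517127 ≈ -5.5265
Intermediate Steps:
V(f, T) = 8
X(G, B) = 69 - B + 69*G (X(G, B) = (69 + 69*G) - B = 69 - B + 69*G)
1928/(V(9, -11) - 1*435) - 3489/X(49, 1/(12 - 30)) = 1928/(8 - 1*435) - 3489/(69 - 1/(12 - 30) + 69*49) = 1928/(8 - 435) - 3489/(69 - 1/(-18) + 3381) = 1928/(-427) - 3489/(69 - 1*(-1/18) + 3381) = 1928*(-1/427) - 3489/(69 + 1/18 + 3381) = -1928/427 - 3489/62101/18 = -1928/427 - 3489*18/62101 = -1928/427 - 62802/62101 = -146547182/26517127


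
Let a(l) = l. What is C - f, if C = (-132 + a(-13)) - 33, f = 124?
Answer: -302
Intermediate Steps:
C = -178 (C = (-132 - 13) - 33 = -145 - 33 = -178)
C - f = -178 - 1*124 = -178 - 124 = -302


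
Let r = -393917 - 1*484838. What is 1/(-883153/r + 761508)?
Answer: 878755/669179845693 ≈ 1.3132e-6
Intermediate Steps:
r = -878755 (r = -393917 - 484838 = -878755)
1/(-883153/r + 761508) = 1/(-883153/(-878755) + 761508) = 1/(-883153*(-1/878755) + 761508) = 1/(883153/878755 + 761508) = 1/(669179845693/878755) = 878755/669179845693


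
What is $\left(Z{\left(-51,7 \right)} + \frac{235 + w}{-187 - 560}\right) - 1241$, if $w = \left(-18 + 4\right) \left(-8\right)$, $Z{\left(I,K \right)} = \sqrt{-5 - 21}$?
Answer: $- \frac{927374}{747} + i \sqrt{26} \approx -1241.5 + 5.099 i$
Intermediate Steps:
$Z{\left(I,K \right)} = i \sqrt{26}$ ($Z{\left(I,K \right)} = \sqrt{-26} = i \sqrt{26}$)
$w = 112$ ($w = \left(-14\right) \left(-8\right) = 112$)
$\left(Z{\left(-51,7 \right)} + \frac{235 + w}{-187 - 560}\right) - 1241 = \left(i \sqrt{26} + \frac{235 + 112}{-187 - 560}\right) - 1241 = \left(i \sqrt{26} + \frac{347}{-747}\right) - 1241 = \left(i \sqrt{26} + 347 \left(- \frac{1}{747}\right)\right) - 1241 = \left(i \sqrt{26} - \frac{347}{747}\right) - 1241 = \left(- \frac{347}{747} + i \sqrt{26}\right) - 1241 = - \frac{927374}{747} + i \sqrt{26}$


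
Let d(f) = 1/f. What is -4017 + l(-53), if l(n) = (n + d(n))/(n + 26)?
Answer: -5745517/1431 ≈ -4015.0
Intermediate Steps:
l(n) = (n + 1/n)/(26 + n) (l(n) = (n + 1/n)/(n + 26) = (n + 1/n)/(26 + n))
-4017 + l(-53) = -4017 + (1 + (-53)**2)/((-53)*(26 - 53)) = -4017 - 1/53*(1 + 2809)/(-27) = -4017 - 1/53*(-1/27)*2810 = -4017 + 2810/1431 = -5745517/1431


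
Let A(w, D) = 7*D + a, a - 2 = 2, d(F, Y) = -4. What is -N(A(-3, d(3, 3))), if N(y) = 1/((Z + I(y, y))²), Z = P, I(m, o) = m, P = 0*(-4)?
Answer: -1/576 ≈ -0.0017361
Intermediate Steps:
P = 0
a = 4 (a = 2 + 2 = 4)
A(w, D) = 4 + 7*D (A(w, D) = 7*D + 4 = 4 + 7*D)
Z = 0
N(y) = y⁻² (N(y) = 1/((0 + y)²) = 1/(y²) = y⁻²)
-N(A(-3, d(3, 3))) = -1/(4 + 7*(-4))² = -1/(4 - 28)² = -1/(-24)² = -1*1/576 = -1/576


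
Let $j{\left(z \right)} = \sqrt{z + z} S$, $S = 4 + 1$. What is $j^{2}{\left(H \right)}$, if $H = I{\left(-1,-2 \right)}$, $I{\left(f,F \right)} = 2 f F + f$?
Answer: $150$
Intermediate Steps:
$S = 5$
$I{\left(f,F \right)} = f + 2 F f$ ($I{\left(f,F \right)} = 2 F f + f = f + 2 F f$)
$H = 3$ ($H = - (1 + 2 \left(-2\right)) = - (1 - 4) = \left(-1\right) \left(-3\right) = 3$)
$j{\left(z \right)} = 5 \sqrt{2} \sqrt{z}$ ($j{\left(z \right)} = \sqrt{z + z} 5 = \sqrt{2 z} 5 = \sqrt{2} \sqrt{z} 5 = 5 \sqrt{2} \sqrt{z}$)
$j^{2}{\left(H \right)} = \left(5 \sqrt{2} \sqrt{3}\right)^{2} = \left(5 \sqrt{6}\right)^{2} = 150$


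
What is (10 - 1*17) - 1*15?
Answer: -22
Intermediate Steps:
(10 - 1*17) - 1*15 = (10 - 17) - 15 = -7 - 15 = -22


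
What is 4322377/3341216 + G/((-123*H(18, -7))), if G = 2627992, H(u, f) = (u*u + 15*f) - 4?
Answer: -8666383658507/88358457120 ≈ -98.082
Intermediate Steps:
H(u, f) = -4 + u² + 15*f (H(u, f) = (u² + 15*f) - 4 = -4 + u² + 15*f)
4322377/3341216 + G/((-123*H(18, -7))) = 4322377/3341216 + 2627992/((-123*(-4 + 18² + 15*(-7)))) = 4322377*(1/3341216) + 2627992/((-123*(-4 + 324 - 105))) = 4322377/3341216 + 2627992/((-123*215)) = 4322377/3341216 + 2627992/(-26445) = 4322377/3341216 + 2627992*(-1/26445) = 4322377/3341216 - 2627992/26445 = -8666383658507/88358457120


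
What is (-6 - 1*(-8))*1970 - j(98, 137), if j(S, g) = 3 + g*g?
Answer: -14832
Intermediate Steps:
j(S, g) = 3 + g**2
(-6 - 1*(-8))*1970 - j(98, 137) = (-6 - 1*(-8))*1970 - (3 + 137**2) = (-6 + 8)*1970 - (3 + 18769) = 2*1970 - 1*18772 = 3940 - 18772 = -14832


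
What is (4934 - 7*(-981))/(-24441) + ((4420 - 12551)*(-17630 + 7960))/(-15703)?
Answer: -1921902196673/383797023 ≈ -5007.6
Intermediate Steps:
(4934 - 7*(-981))/(-24441) + ((4420 - 12551)*(-17630 + 7960))/(-15703) = (4934 - 1*(-6867))*(-1/24441) - 8131*(-9670)*(-1/15703) = (4934 + 6867)*(-1/24441) + 78626770*(-1/15703) = 11801*(-1/24441) - 78626770/15703 = -11801/24441 - 78626770/15703 = -1921902196673/383797023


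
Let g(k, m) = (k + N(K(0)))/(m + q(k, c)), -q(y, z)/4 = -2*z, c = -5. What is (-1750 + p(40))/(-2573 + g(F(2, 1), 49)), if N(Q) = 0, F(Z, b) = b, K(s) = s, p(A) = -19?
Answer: 15921/23156 ≈ 0.68755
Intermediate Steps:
q(y, z) = 8*z (q(y, z) = -(-8)*z = 8*z)
g(k, m) = k/(-40 + m) (g(k, m) = (k + 0)/(m + 8*(-5)) = k/(m - 40) = k/(-40 + m))
(-1750 + p(40))/(-2573 + g(F(2, 1), 49)) = (-1750 - 19)/(-2573 + 1/(-40 + 49)) = -1769/(-2573 + 1/9) = -1769/(-2573 + 1*(⅑)) = -1769/(-2573 + ⅑) = -1769/(-23156/9) = -1769*(-9/23156) = 15921/23156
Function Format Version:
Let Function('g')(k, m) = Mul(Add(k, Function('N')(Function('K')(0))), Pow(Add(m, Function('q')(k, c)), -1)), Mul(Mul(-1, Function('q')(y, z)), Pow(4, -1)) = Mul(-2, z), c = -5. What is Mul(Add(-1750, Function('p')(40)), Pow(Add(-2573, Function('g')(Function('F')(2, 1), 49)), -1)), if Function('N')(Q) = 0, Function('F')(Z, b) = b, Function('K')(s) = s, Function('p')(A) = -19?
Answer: Rational(15921, 23156) ≈ 0.68755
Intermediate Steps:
Function('q')(y, z) = Mul(8, z) (Function('q')(y, z) = Mul(-4, Mul(-2, z)) = Mul(8, z))
Function('g')(k, m) = Mul(k, Pow(Add(-40, m), -1)) (Function('g')(k, m) = Mul(Add(k, 0), Pow(Add(m, Mul(8, -5)), -1)) = Mul(k, Pow(Add(m, -40), -1)) = Mul(k, Pow(Add(-40, m), -1)))
Mul(Add(-1750, Function('p')(40)), Pow(Add(-2573, Function('g')(Function('F')(2, 1), 49)), -1)) = Mul(Add(-1750, -19), Pow(Add(-2573, Mul(1, Pow(Add(-40, 49), -1))), -1)) = Mul(-1769, Pow(Add(-2573, Mul(1, Pow(9, -1))), -1)) = Mul(-1769, Pow(Add(-2573, Mul(1, Rational(1, 9))), -1)) = Mul(-1769, Pow(Add(-2573, Rational(1, 9)), -1)) = Mul(-1769, Pow(Rational(-23156, 9), -1)) = Mul(-1769, Rational(-9, 23156)) = Rational(15921, 23156)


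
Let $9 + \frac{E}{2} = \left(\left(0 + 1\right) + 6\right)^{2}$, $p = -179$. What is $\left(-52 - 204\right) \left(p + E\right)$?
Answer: $25344$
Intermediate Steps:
$E = 80$ ($E = -18 + 2 \left(\left(0 + 1\right) + 6\right)^{2} = -18 + 2 \left(1 + 6\right)^{2} = -18 + 2 \cdot 7^{2} = -18 + 2 \cdot 49 = -18 + 98 = 80$)
$\left(-52 - 204\right) \left(p + E\right) = \left(-52 - 204\right) \left(-179 + 80\right) = \left(-256\right) \left(-99\right) = 25344$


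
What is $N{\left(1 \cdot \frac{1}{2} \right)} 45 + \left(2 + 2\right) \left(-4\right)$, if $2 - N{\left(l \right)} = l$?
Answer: $\frac{103}{2} \approx 51.5$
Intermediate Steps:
$N{\left(l \right)} = 2 - l$
$N{\left(1 \cdot \frac{1}{2} \right)} 45 + \left(2 + 2\right) \left(-4\right) = \left(2 - 1 \cdot \frac{1}{2}\right) 45 + \left(2 + 2\right) \left(-4\right) = \left(2 - 1 \cdot \frac{1}{2}\right) 45 + 4 \left(-4\right) = \left(2 - \frac{1}{2}\right) 45 - 16 = \frac{3}{2} \cdot 45 - 16 = \frac{135}{2} - 16 = \frac{103}{2}$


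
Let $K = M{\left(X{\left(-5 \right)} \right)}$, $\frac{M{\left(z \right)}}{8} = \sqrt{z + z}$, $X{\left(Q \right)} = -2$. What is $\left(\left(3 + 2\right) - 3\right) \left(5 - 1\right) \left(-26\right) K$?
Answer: $- 3328 i \approx - 3328.0 i$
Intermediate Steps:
$M{\left(z \right)} = 8 \sqrt{2} \sqrt{z}$ ($M{\left(z \right)} = 8 \sqrt{z + z} = 8 \sqrt{2 z} = 8 \sqrt{2} \sqrt{z}$)
$K = 16 i$ ($K = 8 \sqrt{2} \sqrt{-2} = 8 \sqrt{2} i \sqrt{2} = 16 i \approx 16.0 i$)
$\left(\left(3 + 2\right) - 3\right) \left(5 - 1\right) \left(-26\right) K = \left(\left(3 + 2\right) - 3\right) \left(5 - 1\right) \left(-26\right) 16 i = \left(5 - 3\right) 4 \left(-26\right) 16 i = 2 \cdot 4 \left(-26\right) 16 i = 8 \left(-26\right) 16 i = - 208 \cdot 16 i = - 3328 i$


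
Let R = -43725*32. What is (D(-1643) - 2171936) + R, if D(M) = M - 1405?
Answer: -3574184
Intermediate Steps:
D(M) = -1405 + M
R = -1399200
(D(-1643) - 2171936) + R = ((-1405 - 1643) - 2171936) - 1399200 = (-3048 - 2171936) - 1399200 = -2174984 - 1399200 = -3574184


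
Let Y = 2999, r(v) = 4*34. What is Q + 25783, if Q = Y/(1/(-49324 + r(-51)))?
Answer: -147489029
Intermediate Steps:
r(v) = 136
Q = -147514812 (Q = 2999/(1/(-49324 + 136)) = 2999/(1/(-49188)) = 2999/(-1/49188) = 2999*(-49188) = -147514812)
Q + 25783 = -147514812 + 25783 = -147489029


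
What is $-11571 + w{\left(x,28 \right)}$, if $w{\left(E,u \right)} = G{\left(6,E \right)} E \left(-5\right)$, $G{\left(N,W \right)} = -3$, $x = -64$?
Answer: $-12531$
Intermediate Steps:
$w{\left(E,u \right)} = 15 E$ ($w{\left(E,u \right)} = - 3 E \left(-5\right) = 15 E$)
$-11571 + w{\left(x,28 \right)} = -11571 + 15 \left(-64\right) = -11571 - 960 = -12531$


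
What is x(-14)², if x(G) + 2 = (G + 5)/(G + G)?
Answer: 2209/784 ≈ 2.8176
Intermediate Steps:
x(G) = -2 + (5 + G)/(2*G) (x(G) = -2 + (G + 5)/(G + G) = -2 + (5 + G)/((2*G)) = -2 + (5 + G)*(1/(2*G)) = -2 + (5 + G)/(2*G))
x(-14)² = ((½)*(5 - 3*(-14))/(-14))² = ((½)*(-1/14)*(5 + 42))² = ((½)*(-1/14)*47)² = (-47/28)² = 2209/784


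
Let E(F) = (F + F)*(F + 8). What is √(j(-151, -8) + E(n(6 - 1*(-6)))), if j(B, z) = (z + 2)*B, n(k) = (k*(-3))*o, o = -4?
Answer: √44682 ≈ 211.38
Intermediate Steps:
n(k) = 12*k (n(k) = (k*(-3))*(-4) = -3*k*(-4) = 12*k)
j(B, z) = B*(2 + z) (j(B, z) = (2 + z)*B = B*(2 + z))
E(F) = 2*F*(8 + F) (E(F) = (2*F)*(8 + F) = 2*F*(8 + F))
√(j(-151, -8) + E(n(6 - 1*(-6)))) = √(-151*(2 - 8) + 2*(12*(6 - 1*(-6)))*(8 + 12*(6 - 1*(-6)))) = √(-151*(-6) + 2*(12*(6 + 6))*(8 + 12*(6 + 6))) = √(906 + 2*(12*12)*(8 + 12*12)) = √(906 + 2*144*(8 + 144)) = √(906 + 2*144*152) = √(906 + 43776) = √44682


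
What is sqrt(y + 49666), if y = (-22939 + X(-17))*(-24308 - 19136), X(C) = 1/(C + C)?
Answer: 2*sqrt(72005279118)/17 ≈ 31569.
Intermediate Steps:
X(C) = 1/(2*C)
y = 16941574294/17 (y = (-22939 + (1/2)/(-17))*(-24308 - 19136) = (-22939 + (1/2)*(-1/17))*(-43444) = (-22939 - 1/34)*(-43444) = -779927/34*(-43444) = 16941574294/17 ≈ 9.9656e+8)
sqrt(y + 49666) = sqrt(16941574294/17 + 49666) = sqrt(16942418616/17) = 2*sqrt(72005279118)/17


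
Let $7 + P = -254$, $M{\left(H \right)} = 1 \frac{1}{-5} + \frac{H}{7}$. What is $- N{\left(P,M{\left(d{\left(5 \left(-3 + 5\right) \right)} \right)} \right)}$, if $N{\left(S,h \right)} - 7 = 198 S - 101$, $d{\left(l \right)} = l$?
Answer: $51772$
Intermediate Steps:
$M{\left(H \right)} = - \frac{1}{5} + \frac{H}{7}$ ($M{\left(H \right)} = 1 \left(- \frac{1}{5}\right) + H \frac{1}{7} = - \frac{1}{5} + \frac{H}{7}$)
$P = -261$ ($P = -7 - 254 = -261$)
$N{\left(S,h \right)} = -94 + 198 S$ ($N{\left(S,h \right)} = 7 + \left(198 S - 101\right) = 7 + \left(-101 + 198 S\right) = -94 + 198 S$)
$- N{\left(P,M{\left(d{\left(5 \left(-3 + 5\right) \right)} \right)} \right)} = - (-94 + 198 \left(-261\right)) = - (-94 - 51678) = \left(-1\right) \left(-51772\right) = 51772$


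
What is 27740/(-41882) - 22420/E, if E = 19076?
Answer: -9658965/5256191 ≈ -1.8376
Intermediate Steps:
27740/(-41882) - 22420/E = 27740/(-41882) - 22420/19076 = 27740*(-1/41882) - 22420*1/19076 = -13870/20941 - 295/251 = -9658965/5256191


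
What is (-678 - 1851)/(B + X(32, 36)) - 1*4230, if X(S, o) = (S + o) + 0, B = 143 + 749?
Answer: -1354443/320 ≈ -4232.6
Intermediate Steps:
B = 892
X(S, o) = S + o
(-678 - 1851)/(B + X(32, 36)) - 1*4230 = (-678 - 1851)/(892 + (32 + 36)) - 1*4230 = -2529/(892 + 68) - 4230 = -2529/960 - 4230 = -2529*1/960 - 4230 = -843/320 - 4230 = -1354443/320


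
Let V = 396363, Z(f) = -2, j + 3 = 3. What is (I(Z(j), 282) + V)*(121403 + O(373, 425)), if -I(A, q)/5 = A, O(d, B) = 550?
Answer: 48338876469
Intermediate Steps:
j = 0 (j = -3 + 3 = 0)
I(A, q) = -5*A
(I(Z(j), 282) + V)*(121403 + O(373, 425)) = (-5*(-2) + 396363)*(121403 + 550) = (10 + 396363)*121953 = 396373*121953 = 48338876469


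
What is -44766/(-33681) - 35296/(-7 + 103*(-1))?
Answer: 198954806/617485 ≈ 322.20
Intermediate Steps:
-44766/(-33681) - 35296/(-7 + 103*(-1)) = -44766*(-1/33681) - 35296/(-7 - 103) = 14922/11227 - 35296/(-110) = 14922/11227 - 35296*(-1/110) = 14922/11227 + 17648/55 = 198954806/617485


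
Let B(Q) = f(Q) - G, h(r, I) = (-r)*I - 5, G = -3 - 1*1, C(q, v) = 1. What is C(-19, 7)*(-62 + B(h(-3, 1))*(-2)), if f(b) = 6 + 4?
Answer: -90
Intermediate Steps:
f(b) = 10
G = -4 (G = -3 - 1 = -4)
h(r, I) = -5 - I*r (h(r, I) = -I*r - 5 = -5 - I*r)
B(Q) = 14 (B(Q) = 10 - 1*(-4) = 10 + 4 = 14)
C(-19, 7)*(-62 + B(h(-3, 1))*(-2)) = 1*(-62 + 14*(-2)) = 1*(-62 - 28) = 1*(-90) = -90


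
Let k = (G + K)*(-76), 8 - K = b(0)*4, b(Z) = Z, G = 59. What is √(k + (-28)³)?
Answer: 2*I*√6761 ≈ 164.45*I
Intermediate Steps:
K = 8 (K = 8 - 0*4 = 8 - 1*0 = 8 + 0 = 8)
k = -5092 (k = (59 + 8)*(-76) = 67*(-76) = -5092)
√(k + (-28)³) = √(-5092 + (-28)³) = √(-5092 - 21952) = √(-27044) = 2*I*√6761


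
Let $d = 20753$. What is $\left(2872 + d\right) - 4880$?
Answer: $18745$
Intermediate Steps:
$\left(2872 + d\right) - 4880 = \left(2872 + 20753\right) - 4880 = 23625 - 4880 = 18745$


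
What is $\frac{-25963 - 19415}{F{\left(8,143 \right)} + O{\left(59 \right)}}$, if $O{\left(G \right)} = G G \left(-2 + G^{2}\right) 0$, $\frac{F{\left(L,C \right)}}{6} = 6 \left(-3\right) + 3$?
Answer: $\frac{2521}{5} \approx 504.2$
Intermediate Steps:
$F{\left(L,C \right)} = -90$ ($F{\left(L,C \right)} = 6 \left(6 \left(-3\right) + 3\right) = 6 \left(-18 + 3\right) = 6 \left(-15\right) = -90$)
$O{\left(G \right)} = 0$ ($O{\left(G \right)} = G^{2} \cdot 0 = 0$)
$\frac{-25963 - 19415}{F{\left(8,143 \right)} + O{\left(59 \right)}} = \frac{-25963 - 19415}{-90 + 0} = - \frac{45378}{-90} = \left(-45378\right) \left(- \frac{1}{90}\right) = \frac{2521}{5}$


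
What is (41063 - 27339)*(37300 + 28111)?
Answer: 897700564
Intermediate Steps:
(41063 - 27339)*(37300 + 28111) = 13724*65411 = 897700564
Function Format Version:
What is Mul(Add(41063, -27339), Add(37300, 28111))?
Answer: 897700564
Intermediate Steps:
Mul(Add(41063, -27339), Add(37300, 28111)) = Mul(13724, 65411) = 897700564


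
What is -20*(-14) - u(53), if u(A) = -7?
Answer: 287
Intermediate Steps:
-20*(-14) - u(53) = -20*(-14) - 1*(-7) = 280 + 7 = 287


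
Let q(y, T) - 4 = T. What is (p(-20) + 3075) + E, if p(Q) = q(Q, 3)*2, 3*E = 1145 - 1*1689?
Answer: 8723/3 ≈ 2907.7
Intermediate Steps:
q(y, T) = 4 + T
E = -544/3 (E = (1145 - 1*1689)/3 = (1145 - 1689)/3 = (⅓)*(-544) = -544/3 ≈ -181.33)
p(Q) = 14 (p(Q) = (4 + 3)*2 = 7*2 = 14)
(p(-20) + 3075) + E = (14 + 3075) - 544/3 = 3089 - 544/3 = 8723/3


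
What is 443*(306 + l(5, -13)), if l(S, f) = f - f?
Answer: 135558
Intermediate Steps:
l(S, f) = 0
443*(306 + l(5, -13)) = 443*(306 + 0) = 443*306 = 135558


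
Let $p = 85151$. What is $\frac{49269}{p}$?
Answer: $\frac{4479}{7741} \approx 0.57861$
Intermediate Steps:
$\frac{49269}{p} = \frac{49269}{85151} = 49269 \cdot \frac{1}{85151} = \frac{4479}{7741}$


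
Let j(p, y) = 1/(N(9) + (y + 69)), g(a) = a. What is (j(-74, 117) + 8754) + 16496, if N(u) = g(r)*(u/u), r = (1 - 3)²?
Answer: 4797501/190 ≈ 25250.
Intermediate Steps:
r = 4 (r = (-2)² = 4)
N(u) = 4 (N(u) = 4*(u/u) = 4*1 = 4)
j(p, y) = 1/(73 + y) (j(p, y) = 1/(4 + (y + 69)) = 1/(4 + (69 + y)) = 1/(73 + y))
(j(-74, 117) + 8754) + 16496 = (1/(73 + 117) + 8754) + 16496 = (1/190 + 8754) + 16496 = 1663261/190 + 16496 = 4797501/190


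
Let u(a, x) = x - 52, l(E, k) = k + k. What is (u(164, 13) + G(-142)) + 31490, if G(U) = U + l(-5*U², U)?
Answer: 31025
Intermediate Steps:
l(E, k) = 2*k
G(U) = 3*U (G(U) = U + 2*U = 3*U)
u(a, x) = -52 + x
(u(164, 13) + G(-142)) + 31490 = ((-52 + 13) + 3*(-142)) + 31490 = (-39 - 426) + 31490 = -465 + 31490 = 31025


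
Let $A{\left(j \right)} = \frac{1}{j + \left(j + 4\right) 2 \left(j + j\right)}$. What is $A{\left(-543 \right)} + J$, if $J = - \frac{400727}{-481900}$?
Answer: $\frac{93783438371}{112780502700} \approx 0.83156$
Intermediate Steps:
$J = \frac{400727}{481900}$ ($J = \left(-400727\right) \left(- \frac{1}{481900}\right) = \frac{400727}{481900} \approx 0.83156$)
$A{\left(j \right)} = \frac{1}{j + 2 j \left(8 + 2 j\right)}$ ($A{\left(j \right)} = \frac{1}{j + \left(4 + j\right) 2 \cdot 2 j} = \frac{1}{j + \left(8 + 2 j\right) 2 j} = \frac{1}{j + 2 j \left(8 + 2 j\right)}$)
$A{\left(-543 \right)} + J = \frac{1}{\left(-543\right) \left(17 + 4 \left(-543\right)\right)} + \frac{400727}{481900} = - \frac{1}{543 \left(17 - 2172\right)} + \frac{400727}{481900} = - \frac{1}{543 \left(-2155\right)} + \frac{400727}{481900} = \left(- \frac{1}{543}\right) \left(- \frac{1}{2155}\right) + \frac{400727}{481900} = \frac{1}{1170165} + \frac{400727}{481900} = \frac{93783438371}{112780502700}$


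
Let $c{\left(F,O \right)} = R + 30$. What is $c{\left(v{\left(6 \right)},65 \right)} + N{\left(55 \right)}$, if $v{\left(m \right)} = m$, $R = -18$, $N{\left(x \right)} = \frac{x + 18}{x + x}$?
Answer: $\frac{1393}{110} \approx 12.664$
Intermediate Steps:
$N{\left(x \right)} = \frac{18 + x}{2 x}$
$c{\left(F,O \right)} = 12$ ($c{\left(F,O \right)} = -18 + 30 = 12$)
$c{\left(v{\left(6 \right)},65 \right)} + N{\left(55 \right)} = 12 + \frac{18 + 55}{2 \cdot 55} = 12 + \frac{1}{2} \cdot \frac{1}{55} \cdot 73 = 12 + \frac{73}{110} = \frac{1393}{110}$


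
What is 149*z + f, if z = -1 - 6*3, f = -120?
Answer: -2951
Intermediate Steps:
z = -19 (z = -1 - 18 = -19)
149*z + f = 149*(-19) - 120 = -2831 - 120 = -2951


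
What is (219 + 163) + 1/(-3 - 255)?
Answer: 98555/258 ≈ 382.00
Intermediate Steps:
(219 + 163) + 1/(-3 - 255) = 382 + 1/(-258) = 382 - 1/258 = 98555/258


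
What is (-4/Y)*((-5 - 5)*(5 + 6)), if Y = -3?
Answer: -440/3 ≈ -146.67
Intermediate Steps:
(-4/Y)*((-5 - 5)*(5 + 6)) = (-4/(-3))*((-5 - 5)*(5 + 6)) = (-4*(-⅓))*(-10*11) = (4/3)*(-110) = -440/3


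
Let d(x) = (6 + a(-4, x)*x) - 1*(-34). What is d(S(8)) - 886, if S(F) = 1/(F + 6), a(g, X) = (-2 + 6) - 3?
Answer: -11843/14 ≈ -845.93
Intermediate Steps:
a(g, X) = 1 (a(g, X) = 4 - 3 = 1)
S(F) = 1/(6 + F)
d(x) = 40 + x (d(x) = (6 + 1*x) - 1*(-34) = (6 + x) + 34 = 40 + x)
d(S(8)) - 886 = (40 + 1/(6 + 8)) - 886 = (40 + 1/14) - 886 = 561/14 - 886 = -11843/14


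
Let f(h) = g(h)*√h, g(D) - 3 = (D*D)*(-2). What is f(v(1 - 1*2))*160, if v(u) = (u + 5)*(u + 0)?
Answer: -9280*I ≈ -9280.0*I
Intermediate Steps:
g(D) = 3 - 2*D² (g(D) = 3 + (D*D)*(-2) = 3 + D²*(-2) = 3 - 2*D²)
v(u) = u*(5 + u) (v(u) = (5 + u)*u = u*(5 + u))
f(h) = √h*(3 - 2*h²) (f(h) = (3 - 2*h²)*√h = √h*(3 - 2*h²))
f(v(1 - 1*2))*160 = (√((1 - 1*2)*(5 + (1 - 1*2)))*(3 - 2*(1 - 1*2)²*(5 + (1 - 1*2))²))*160 = (√((1 - 2)*(5 + (1 - 2)))*(3 - 2*(1 - 2)²*(5 + (1 - 2))²))*160 = (√(-(5 - 1))*(3 - 2*(5 - 1)²))*160 = (√(-1*4)*(3 - 2*(-1*4)²))*160 = (√(-4)*(3 - 2*(-4)²))*160 = ((2*I)*(3 - 2*16))*160 = ((2*I)*(3 - 32))*160 = ((2*I)*(-29))*160 = -58*I*160 = -9280*I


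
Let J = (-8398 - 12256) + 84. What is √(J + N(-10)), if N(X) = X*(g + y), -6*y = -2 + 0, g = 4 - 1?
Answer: I*√185430/3 ≈ 143.54*I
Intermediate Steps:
g = 3
y = ⅓ (y = -(-2 + 0)/6 = -⅙*(-2) = ⅓ ≈ 0.33333)
N(X) = 10*X/3 (N(X) = X*(3 + ⅓) = X*(10/3) = 10*X/3)
J = -20570 (J = -20654 + 84 = -20570)
√(J + N(-10)) = √(-20570 + (10/3)*(-10)) = √(-20570 - 100/3) = √(-61810/3) = I*√185430/3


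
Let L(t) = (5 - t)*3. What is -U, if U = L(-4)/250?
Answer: -27/250 ≈ -0.10800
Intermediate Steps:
L(t) = 15 - 3*t
U = 27/250 (U = (15 - 3*(-4))/250 = (15 + 12)*(1/250) = 27*(1/250) = 27/250 ≈ 0.10800)
-U = -1*27/250 = -27/250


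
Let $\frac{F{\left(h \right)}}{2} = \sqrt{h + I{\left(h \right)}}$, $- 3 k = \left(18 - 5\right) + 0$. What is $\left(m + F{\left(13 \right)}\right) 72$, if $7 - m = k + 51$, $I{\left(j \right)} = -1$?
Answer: $-2856 + 288 \sqrt{3} \approx -2357.2$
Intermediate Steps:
$k = - \frac{13}{3}$ ($k = - \frac{\left(18 - 5\right) + 0}{3} = - \frac{13 + 0}{3} = \left(- \frac{1}{3}\right) 13 = - \frac{13}{3} \approx -4.3333$)
$F{\left(h \right)} = 2 \sqrt{-1 + h}$ ($F{\left(h \right)} = 2 \sqrt{h - 1} = 2 \sqrt{-1 + h}$)
$m = - \frac{119}{3}$ ($m = 7 - \left(- \frac{13}{3} + 51\right) = 7 - \frac{140}{3} = - \frac{119}{3} \approx -39.667$)
$\left(m + F{\left(13 \right)}\right) 72 = \left(- \frac{119}{3} + 2 \sqrt{-1 + 13}\right) 72 = \left(- \frac{119}{3} + 2 \sqrt{12}\right) 72 = \left(- \frac{119}{3} + 2 \cdot 2 \sqrt{3}\right) 72 = \left(- \frac{119}{3} + 4 \sqrt{3}\right) 72 = -2856 + 288 \sqrt{3}$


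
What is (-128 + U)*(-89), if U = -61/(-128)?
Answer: 1452747/128 ≈ 11350.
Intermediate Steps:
U = 61/128 (U = -61*(-1/128) = 61/128 ≈ 0.47656)
(-128 + U)*(-89) = (-128 + 61/128)*(-89) = -16323/128*(-89) = 1452747/128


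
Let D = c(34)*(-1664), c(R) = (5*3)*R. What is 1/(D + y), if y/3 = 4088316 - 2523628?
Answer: 1/3845424 ≈ 2.6005e-7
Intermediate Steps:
y = 4694064 (y = 3*(4088316 - 2523628) = 3*1564688 = 4694064)
c(R) = 15*R
D = -848640 (D = (15*34)*(-1664) = 510*(-1664) = -848640)
1/(D + y) = 1/(-848640 + 4694064) = 1/3845424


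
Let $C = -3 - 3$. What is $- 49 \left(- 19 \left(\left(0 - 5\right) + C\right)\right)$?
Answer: $-10241$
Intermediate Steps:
$C = -6$
$- 49 \left(- 19 \left(\left(0 - 5\right) + C\right)\right) = - 49 \left(- 19 \left(\left(0 - 5\right) - 6\right)\right) = - 49 \left(- 19 \left(-5 - 6\right)\right) = - 49 \left(- 19 \left(-11\right)\right) = - 49 \left(\left(-1\right) \left(-209\right)\right) = \left(-49\right) 209 = -10241$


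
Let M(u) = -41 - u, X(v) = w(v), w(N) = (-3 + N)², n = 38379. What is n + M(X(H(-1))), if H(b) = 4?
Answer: 38337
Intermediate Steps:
X(v) = (-3 + v)²
n + M(X(H(-1))) = 38379 + (-41 - (-3 + 4)²) = 38379 + (-41 - 1*1²) = 38379 + (-41 - 1*1) = 38379 + (-41 - 1) = 38379 - 42 = 38337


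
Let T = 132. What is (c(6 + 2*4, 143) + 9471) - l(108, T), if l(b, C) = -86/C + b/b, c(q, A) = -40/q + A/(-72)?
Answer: 52478441/5544 ≈ 9465.8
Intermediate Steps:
c(q, A) = -40/q - A/72 (c(q, A) = -40/q + A*(-1/72) = -40/q - A/72)
l(b, C) = 1 - 86/C (l(b, C) = -86/C + 1 = 1 - 86/C)
(c(6 + 2*4, 143) + 9471) - l(108, T) = ((-40/(6 + 2*4) - 1/72*143) + 9471) - (-86 + 132)/132 = ((-40/(6 + 8) - 143/72) + 9471) - 46/132 = ((-40/14 - 143/72) + 9471) - 1*23/66 = ((-40*1/14 - 143/72) + 9471) - 23/66 = ((-20/7 - 143/72) + 9471) - 23/66 = (-2441/504 + 9471) - 23/66 = 4770943/504 - 23/66 = 52478441/5544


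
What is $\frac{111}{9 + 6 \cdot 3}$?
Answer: $\frac{37}{9} \approx 4.1111$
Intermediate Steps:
$\frac{111}{9 + 6 \cdot 3} = \frac{111}{9 + 18} = \frac{111}{27} = 111 \cdot \frac{1}{27} = \frac{37}{9}$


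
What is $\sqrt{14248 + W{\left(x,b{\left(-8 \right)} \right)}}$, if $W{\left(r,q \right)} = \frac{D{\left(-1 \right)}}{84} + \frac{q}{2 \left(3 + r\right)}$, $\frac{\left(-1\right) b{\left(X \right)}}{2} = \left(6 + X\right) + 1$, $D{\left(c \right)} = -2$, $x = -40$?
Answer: $\frac{\sqrt{34407600402}}{1554} \approx 119.36$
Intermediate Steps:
$b{\left(X \right)} = -14 - 2 X$ ($b{\left(X \right)} = - 2 \left(\left(6 + X\right) + 1\right) = - 2 \left(7 + X\right) = -14 - 2 X$)
$W{\left(r,q \right)} = - \frac{1}{42} + \frac{q}{6 + 2 r}$ ($W{\left(r,q \right)} = - \frac{2}{84} + \frac{q}{2 \left(3 + r\right)} = \left(-2\right) \frac{1}{84} + \frac{q}{6 + 2 r} = - \frac{1}{42} + \frac{q}{6 + 2 r}$)
$\sqrt{14248 + W{\left(x,b{\left(-8 \right)} \right)}} = \sqrt{14248 + \frac{-3 - -40 + 21 \left(-14 - -16\right)}{42 \left(3 - 40\right)}} = \sqrt{14248 + \frac{-3 + 40 + 21 \left(-14 + 16\right)}{42 \left(-37\right)}} = \sqrt{14248 + \frac{1}{42} \left(- \frac{1}{37}\right) \left(-3 + 40 + 21 \cdot 2\right)} = \sqrt{14248 + \frac{1}{42} \left(- \frac{1}{37}\right) \left(-3 + 40 + 42\right)} = \sqrt{14248 + \frac{1}{42} \left(- \frac{1}{37}\right) 79} = \sqrt{14248 - \frac{79}{1554}} = \sqrt{\frac{22141313}{1554}} = \frac{\sqrt{34407600402}}{1554}$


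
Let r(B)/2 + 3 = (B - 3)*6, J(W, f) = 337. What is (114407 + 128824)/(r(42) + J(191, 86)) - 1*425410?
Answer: -339659359/799 ≈ -4.2511e+5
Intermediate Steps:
r(B) = -42 + 12*B (r(B) = -6 + 2*((B - 3)*6) = -6 + 2*((-3 + B)*6) = -6 + 2*(-18 + 6*B) = -6 + (-36 + 12*B) = -42 + 12*B)
(114407 + 128824)/(r(42) + J(191, 86)) - 1*425410 = (114407 + 128824)/((-42 + 12*42) + 337) - 1*425410 = 243231/((-42 + 504) + 337) - 425410 = 243231/(462 + 337) - 425410 = 243231/799 - 425410 = -339659359/799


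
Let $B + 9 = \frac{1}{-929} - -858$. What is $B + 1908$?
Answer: $\frac{2561252}{929} \approx 2757.0$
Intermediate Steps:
$B = \frac{788720}{929}$ ($B = -9 + \left(\frac{1}{-929} - -858\right) = -9 + \left(- \frac{1}{929} + 858\right) = -9 + \frac{797081}{929} = \frac{788720}{929} \approx 849.0$)
$B + 1908 = \frac{788720}{929} + 1908 = \frac{2561252}{929}$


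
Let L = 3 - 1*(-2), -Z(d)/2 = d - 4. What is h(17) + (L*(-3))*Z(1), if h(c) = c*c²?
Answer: 4823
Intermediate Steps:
h(c) = c³
Z(d) = 8 - 2*d (Z(d) = -2*(d - 4) = -2*(-4 + d) = 8 - 2*d)
L = 5 (L = 3 + 2 = 5)
h(17) + (L*(-3))*Z(1) = 17³ + (5*(-3))*(8 - 2*1) = 4913 - 15*(8 - 2) = 4913 - 15*6 = 4913 - 90 = 4823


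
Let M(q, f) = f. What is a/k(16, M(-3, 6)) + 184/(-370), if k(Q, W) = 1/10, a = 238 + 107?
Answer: 638158/185 ≈ 3449.5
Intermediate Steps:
a = 345
k(Q, W) = 1/10
a/k(16, M(-3, 6)) + 184/(-370) = 345/(1/10) + 184/(-370) = 345*10 + 184*(-1/370) = 3450 - 92/185 = 638158/185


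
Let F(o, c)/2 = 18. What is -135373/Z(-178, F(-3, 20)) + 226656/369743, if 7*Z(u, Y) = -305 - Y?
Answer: 31859074879/11462033 ≈ 2779.5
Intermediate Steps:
F(o, c) = 36 (F(o, c) = 2*18 = 36)
Z(u, Y) = -305/7 - Y/7 (Z(u, Y) = (-305 - Y)/7 = -305/7 - Y/7)
-135373/Z(-178, F(-3, 20)) + 226656/369743 = -135373/(-305/7 - ⅐*36) + 226656/369743 = -135373/(-305/7 - 36/7) + 226656*(1/369743) = -135373/(-341/7) + 226656/369743 = -135373*(-7/341) + 226656/369743 = 947611/341 + 226656/369743 = 31859074879/11462033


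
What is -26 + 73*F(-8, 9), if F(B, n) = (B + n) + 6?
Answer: 485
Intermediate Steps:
F(B, n) = 6 + B + n
-26 + 73*F(-8, 9) = -26 + 73*(6 - 8 + 9) = -26 + 73*7 = -26 + 511 = 485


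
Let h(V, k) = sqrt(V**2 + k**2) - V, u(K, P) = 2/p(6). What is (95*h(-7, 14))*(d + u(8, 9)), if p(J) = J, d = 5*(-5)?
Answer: -49210/3 - 49210*sqrt(5)/3 ≈ -53082.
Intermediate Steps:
d = -25
u(K, P) = 1/3 (u(K, P) = 2/6 = 2*(1/6) = 1/3)
(95*h(-7, 14))*(d + u(8, 9)) = (95*(sqrt((-7)**2 + 14**2) - 1*(-7)))*(-25 + 1/3) = (95*(sqrt(49 + 196) + 7))*(-74/3) = (95*(sqrt(245) + 7))*(-74/3) = (95*(7*sqrt(5) + 7))*(-74/3) = (95*(7 + 7*sqrt(5)))*(-74/3) = (665 + 665*sqrt(5))*(-74/3) = -49210/3 - 49210*sqrt(5)/3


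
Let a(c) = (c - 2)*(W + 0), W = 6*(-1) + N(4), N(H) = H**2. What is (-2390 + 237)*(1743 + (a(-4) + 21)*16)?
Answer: -2409207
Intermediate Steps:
W = 10 (W = 6*(-1) + 4**2 = -6 + 16 = 10)
a(c) = -20 + 10*c (a(c) = (c - 2)*(10 + 0) = (-2 + c)*10 = -20 + 10*c)
(-2390 + 237)*(1743 + (a(-4) + 21)*16) = (-2390 + 237)*(1743 + ((-20 + 10*(-4)) + 21)*16) = -2153*(1743 + ((-20 - 40) + 21)*16) = -2153*(1743 + (-60 + 21)*16) = -2153*(1743 - 39*16) = -2153*(1743 - 624) = -2153*1119 = -2409207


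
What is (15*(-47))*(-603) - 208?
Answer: 424907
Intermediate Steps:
(15*(-47))*(-603) - 208 = -705*(-603) - 208 = 425115 - 208 = 424907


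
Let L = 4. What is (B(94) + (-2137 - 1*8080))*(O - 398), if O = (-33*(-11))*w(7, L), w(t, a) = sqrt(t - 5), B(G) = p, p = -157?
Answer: 4128852 - 3765762*sqrt(2) ≈ -1.1967e+6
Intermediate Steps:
B(G) = -157
w(t, a) = sqrt(-5 + t)
O = 363*sqrt(2) (O = (-33*(-11))*sqrt(-5 + 7) = 363*sqrt(2) ≈ 513.36)
(B(94) + (-2137 - 1*8080))*(O - 398) = (-157 + (-2137 - 1*8080))*(363*sqrt(2) - 398) = (-157 + (-2137 - 8080))*(-398 + 363*sqrt(2)) = (-157 - 10217)*(-398 + 363*sqrt(2)) = -10374*(-398 + 363*sqrt(2)) = 4128852 - 3765762*sqrt(2)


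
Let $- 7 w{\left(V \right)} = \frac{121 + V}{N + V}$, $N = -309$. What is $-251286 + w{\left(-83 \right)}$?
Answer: $- \frac{344764373}{1372} \approx -2.5129 \cdot 10^{5}$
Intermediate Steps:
$w{\left(V \right)} = - \frac{121 + V}{7 \left(-309 + V\right)}$ ($w{\left(V \right)} = - \frac{\left(121 + V\right) \frac{1}{-309 + V}}{7} = - \frac{\frac{1}{-309 + V} \left(121 + V\right)}{7} = - \frac{121 + V}{7 \left(-309 + V\right)}$)
$-251286 + w{\left(-83 \right)} = -251286 + \frac{-121 - -83}{7 \left(-309 - 83\right)} = -251286 + \frac{-121 + 83}{7 \left(-392\right)} = -251286 + \frac{1}{7} \left(- \frac{1}{392}\right) \left(-38\right) = -251286 + \frac{19}{1372} = - \frac{344764373}{1372}$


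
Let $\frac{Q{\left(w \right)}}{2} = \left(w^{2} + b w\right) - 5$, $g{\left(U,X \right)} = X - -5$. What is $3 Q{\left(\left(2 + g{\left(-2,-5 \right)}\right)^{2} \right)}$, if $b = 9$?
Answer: $282$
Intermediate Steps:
$g{\left(U,X \right)} = 5 + X$ ($g{\left(U,X \right)} = X + 5 = 5 + X$)
$Q{\left(w \right)} = -10 + 2 w^{2} + 18 w$ ($Q{\left(w \right)} = 2 \left(\left(w^{2} + 9 w\right) - 5\right) = 2 \left(-5 + w^{2} + 9 w\right) = -10 + 2 w^{2} + 18 w$)
$3 Q{\left(\left(2 + g{\left(-2,-5 \right)}\right)^{2} \right)} = 3 \left(-10 + 2 \left(\left(2 + \left(5 - 5\right)\right)^{2}\right)^{2} + 18 \left(2 + \left(5 - 5\right)\right)^{2}\right) = 3 \left(-10 + 2 \left(\left(2 + 0\right)^{2}\right)^{2} + 18 \left(2 + 0\right)^{2}\right) = 3 \left(-10 + 2 \left(2^{2}\right)^{2} + 18 \cdot 2^{2}\right) = 3 \left(-10 + 2 \cdot 4^{2} + 18 \cdot 4\right) = 3 \left(-10 + 2 \cdot 16 + 72\right) = 3 \left(-10 + 32 + 72\right) = 3 \cdot 94 = 282$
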